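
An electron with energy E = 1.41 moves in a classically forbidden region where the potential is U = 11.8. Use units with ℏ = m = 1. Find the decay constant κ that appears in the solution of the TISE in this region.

Since E < U the TISE in this region is ψ'' = κ²ψ with κ = √(2m(U − E))/ℏ.
κ = √(2 × 1 × 10.39) = 4.559.

κ = 4.56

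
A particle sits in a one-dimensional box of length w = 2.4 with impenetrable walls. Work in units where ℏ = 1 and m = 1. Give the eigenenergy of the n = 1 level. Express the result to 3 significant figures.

E = 0.857

Requiring ψ(0) = ψ(w) = 0 quantises k = nπ/w, hence E_n = ℏ²k²/2m = n²π²ℏ²/(2mw²).
E_1 = 1² × π² / (2 × 1 × 2.4²) = 0.8567.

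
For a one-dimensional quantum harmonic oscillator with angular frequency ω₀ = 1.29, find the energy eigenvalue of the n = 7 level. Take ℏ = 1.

E = 9.68

The oscillator eigenvalues are E_n = ℏω₀(n + ½), so E_7 = 1.29 × 7.5 = 9.675.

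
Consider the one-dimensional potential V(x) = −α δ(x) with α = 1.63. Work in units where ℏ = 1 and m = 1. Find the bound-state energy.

The bound state is ψ(x) = √κ e^{−κ|x|}. The derivative jump ψ'(0⁺) − ψ'(0⁻) = −(2mα/ℏ²)ψ(0) fixes κ = mα/ℏ² = 1.630.
Then E = −ℏ²κ²/(2m) = −mα²/(2ℏ²) = -1.328.

E = -1.33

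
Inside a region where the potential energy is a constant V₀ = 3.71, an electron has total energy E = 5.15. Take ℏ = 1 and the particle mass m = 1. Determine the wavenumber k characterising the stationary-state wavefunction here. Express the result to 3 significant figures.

k = 1.70

With E > V₀ the solution is oscillatory, ψ ∝ e^{±ikx} with k = √(2m(E − V₀))/ℏ.
k = √(2 × 1 × 1.44) = 1.697.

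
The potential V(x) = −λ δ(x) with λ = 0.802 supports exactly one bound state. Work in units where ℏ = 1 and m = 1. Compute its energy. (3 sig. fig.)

For x ≠ 0 the bound state is ψ ∝ e^{−κ|x|}; integrating the TISE across the delta gives the cusp condition 2κ = 2mλ/ℏ², so κ = 0.8020.
Then E = −ℏ²κ²/(2m) = −mλ²/(2ℏ²) = -0.3216.

E = -0.322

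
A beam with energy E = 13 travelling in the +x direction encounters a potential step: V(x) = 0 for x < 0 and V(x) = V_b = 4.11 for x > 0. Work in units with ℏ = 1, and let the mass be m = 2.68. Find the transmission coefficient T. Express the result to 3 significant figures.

T = 0.991

The wavenumbers are k₁ = √(2mE)/ℏ = 8.347 on the left and k₂ = √(2m(E − V_b))/ℏ = 6.903 on the right.
Matching ψ and ψ′ at x = 0 gives r = (k₁ − k₂)/(k₁ + k₂), so R = r² = 0.008972 and T = 1 − R = 0.9910.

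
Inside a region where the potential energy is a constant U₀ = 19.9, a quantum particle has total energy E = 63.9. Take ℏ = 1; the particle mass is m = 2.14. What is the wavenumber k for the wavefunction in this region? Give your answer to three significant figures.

k = 13.7

With E > U₀ the solution is oscillatory, ψ ∝ e^{±ikx} with k = √(2m(E − U₀))/ℏ.
k = √(2 × 2.14 × 44) = 13.72.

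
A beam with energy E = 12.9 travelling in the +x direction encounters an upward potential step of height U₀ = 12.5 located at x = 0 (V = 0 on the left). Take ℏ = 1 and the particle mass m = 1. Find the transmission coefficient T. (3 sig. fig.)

T = 0.509

The wavenumbers are k₁ = √(2mE)/ℏ = 5.079 on the left and k₂ = √(2m(E − U₀))/ℏ = 0.8944 on the right.
Matching ψ and ψ′ at x = 0 gives r = (k₁ − k₂)/(k₁ + k₂), so R = r² = 0.4908 and T = 1 − R = 0.5092.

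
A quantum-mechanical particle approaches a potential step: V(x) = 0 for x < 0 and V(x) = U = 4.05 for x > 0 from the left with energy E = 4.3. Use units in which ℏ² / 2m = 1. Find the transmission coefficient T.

On each side the TISE gives plane waves with k = √(2m(E − V))/ℏ: k₁ = √(2·½·4.3) = 2.074, k₂ = √(2·½·0.25) = 0.5000.
Continuity of ψ and ψ′ at the step yields the reflection amplitude r = (k₁ − k₂)/(k₁ + k₂) = 0.6114; thus R = |r|² = 0.3739, T = 0.6261.

T = 0.626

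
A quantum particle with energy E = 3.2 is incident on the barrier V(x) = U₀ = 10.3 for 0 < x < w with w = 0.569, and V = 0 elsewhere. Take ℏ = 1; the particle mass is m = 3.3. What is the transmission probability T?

Since E < U₀ the interior solution is evanescent with decay constant κ = √(2m(U₀ − E))/ℏ = 6.845.
κw = 3.895, sinh(κw) = 24.57.
The exact tunnelling result is T⁻¹ = 1 + U₀² sinh²(κw) / [4E(U₀ − E)] = 705.7, so T = 0.00142.

T = 0.00142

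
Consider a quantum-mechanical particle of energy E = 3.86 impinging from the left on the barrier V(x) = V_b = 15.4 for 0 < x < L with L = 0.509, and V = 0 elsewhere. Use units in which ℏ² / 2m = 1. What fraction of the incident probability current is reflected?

R = 0.908

E < V_b: inside the barrier ψ ∝ e^{±κx} with κ = √(2m(V_b − E))/ℏ = 3.397.
κL = 1.729, sinh(κL) = 2.729.
The exact tunnelling result is T⁻¹ = 1 + V_b² sinh²(κL) / [4E(V_b − E)] = 10.91, so T = 0.0916.
R = 1 − T = 0.908.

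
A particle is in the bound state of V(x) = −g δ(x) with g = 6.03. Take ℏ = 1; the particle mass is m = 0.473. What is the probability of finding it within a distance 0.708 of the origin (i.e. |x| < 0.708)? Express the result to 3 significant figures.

The normalised bound state is ψ = √κ e^{−κ|x|} with κ = mg/ℏ² = 2.852.
P(|x| < d) = ∫_{−d}^{d} κ e^{−2κ|x|} dx = 1 − e^{−2κd} = 1 − e^{−4.039} = 0.9824.

P = 0.982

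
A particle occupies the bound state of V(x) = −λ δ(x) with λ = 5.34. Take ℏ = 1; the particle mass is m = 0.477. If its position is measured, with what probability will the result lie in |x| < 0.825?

The normalised bound state is ψ = √κ e^{−κ|x|} with κ = mλ/ℏ² = 2.547.
P(|x| < d) = ∫_{−d}^{d} κ e^{−2κ|x|} dx = 1 − e^{−2κd} = 1 − e^{−4.203} = 0.9850.

P = 0.985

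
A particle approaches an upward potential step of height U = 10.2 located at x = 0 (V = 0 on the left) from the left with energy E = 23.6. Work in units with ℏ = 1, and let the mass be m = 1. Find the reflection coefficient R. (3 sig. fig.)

R = 0.0198

The wavenumbers are k₁ = √(2mE)/ℏ = 6.870 on the left and k₂ = √(2m(E − U))/ℏ = 5.177 on the right.
Continuity of ψ and ψ′ at the step yields the reflection amplitude r = (k₁ − k₂)/(k₁ + k₂) = 0.1406; thus R = |r|² = 0.01976, T = 0.9802.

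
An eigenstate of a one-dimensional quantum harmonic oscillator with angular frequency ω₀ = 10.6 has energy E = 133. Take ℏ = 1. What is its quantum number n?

n = 12

E_n = ℏω₀(n + ½) ⇒ n = E/(ℏω₀) − ½ = 133/10.6 − 0.5 = 12.047 → n = 12.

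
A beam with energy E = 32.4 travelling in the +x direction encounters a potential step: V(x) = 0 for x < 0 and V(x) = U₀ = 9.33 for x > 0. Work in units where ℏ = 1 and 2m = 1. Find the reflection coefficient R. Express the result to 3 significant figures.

The wavenumbers are k₁ = √(2mE)/ℏ = 5.692 on the left and k₂ = √(2m(E − U₀))/ℏ = 4.803 on the right.
Matching ψ and ψ′ at x = 0 gives r = (k₁ − k₂)/(k₁ + k₂), so R = r² = 0.007175 and T = 1 − R = 0.9928.

R = 0.00717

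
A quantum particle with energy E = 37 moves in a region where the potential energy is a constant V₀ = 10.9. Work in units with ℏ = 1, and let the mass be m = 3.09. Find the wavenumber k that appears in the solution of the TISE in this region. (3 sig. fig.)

With E > V₀ the solution is oscillatory, ψ ∝ e^{±ikx} with k = √(2m(E − V₀))/ℏ.
k = √(2 × 3.09 × 26.1) = 12.70.

k = 12.7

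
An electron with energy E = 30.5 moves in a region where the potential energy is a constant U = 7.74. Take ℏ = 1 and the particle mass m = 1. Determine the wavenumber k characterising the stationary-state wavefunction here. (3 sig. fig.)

With E > U the solution is oscillatory, ψ ∝ e^{±ikx} with k = √(2m(E − U))/ℏ.
k = √(2 × 1 × 22.76) = 6.747.

k = 6.75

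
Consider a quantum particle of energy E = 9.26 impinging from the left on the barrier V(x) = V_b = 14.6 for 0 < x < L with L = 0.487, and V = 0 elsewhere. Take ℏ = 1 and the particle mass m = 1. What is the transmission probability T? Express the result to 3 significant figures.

T = 0.143

Since E < V_b the interior solution is evanescent with decay constant κ = √(2m(V_b − E))/ℏ = 3.268.
κL = 1.592, sinh(κL) = 2.354.
The exact tunnelling result is T⁻¹ = 1 + V_b² sinh²(κL) / [4E(V_b − E)] = 6.971, so T = 0.143.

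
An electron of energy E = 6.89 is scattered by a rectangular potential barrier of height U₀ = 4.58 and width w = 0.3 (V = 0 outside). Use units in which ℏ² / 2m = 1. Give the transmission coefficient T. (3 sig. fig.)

Above the barrier the interior wavenumber is k₂ = √(2m(E − U₀))/ℏ = 1.520, giving phase k₂w = 0.4560.
Matching at both interfaces gives T⁻¹ = 1 + U₀² sin²(k₂w) / [4E(E − U₀)] = 1.064, hence T = 0.940.

T = 0.940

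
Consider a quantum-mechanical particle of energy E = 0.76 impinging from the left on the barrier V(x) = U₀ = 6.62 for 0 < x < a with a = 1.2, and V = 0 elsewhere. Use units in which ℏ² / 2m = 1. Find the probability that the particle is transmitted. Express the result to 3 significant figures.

T = 0.00488

Since E < U₀ the interior solution is evanescent with decay constant κ = √(2m(U₀ − E))/ℏ = 2.421.
κa = 2.905, sinh(κa) = 9.104.
Matching ψ, ψ′ at both faces gives T = [1 + U₀² sinh²(κa) / (4E(U₀ − E))]⁻¹ = 1/204.9 = 0.00488.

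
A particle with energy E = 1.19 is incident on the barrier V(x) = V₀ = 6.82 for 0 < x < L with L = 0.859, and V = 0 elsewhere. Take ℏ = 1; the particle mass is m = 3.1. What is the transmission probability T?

E < V₀: inside the barrier ψ ∝ e^{±κx} with κ = √(2m(V₀ − E))/ℏ = 5.908.
κL = 5.075, sinh(κL) = 79.99.
The exact tunnelling result is T⁻¹ = 1 + V₀² sinh²(κL) / [4E(V₀ − E)] = 11110, so T = 0.0000900.

T = 0.0000900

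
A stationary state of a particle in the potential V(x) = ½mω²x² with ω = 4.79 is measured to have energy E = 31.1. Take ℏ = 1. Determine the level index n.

E_n = ℏω(n + ½) ⇒ n = E/(ℏω) − ½ = 31.1/4.79 − 0.5 = 5.993 → n = 6.

n = 6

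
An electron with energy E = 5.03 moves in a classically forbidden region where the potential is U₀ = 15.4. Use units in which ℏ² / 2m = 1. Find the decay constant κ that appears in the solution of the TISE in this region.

κ = 3.22

Since E < U₀ the TISE in this region is ψ'' = κ²ψ with κ = √(2m(U₀ − E))/ℏ.
κ = √(2 × 0.5 × 10.37) = 3.220.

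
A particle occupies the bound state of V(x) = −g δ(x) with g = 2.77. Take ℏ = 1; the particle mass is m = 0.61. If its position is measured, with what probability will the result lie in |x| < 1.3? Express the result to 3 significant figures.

The normalised bound state is ψ = √κ e^{−κ|x|} with κ = mg/ℏ² = 1.690.
P(|x| < d) = ∫_{−d}^{d} κ e^{−2κ|x|} dx = 1 − e^{−2κd} = 1 − e^{−4.393} = 0.9876.

P = 0.988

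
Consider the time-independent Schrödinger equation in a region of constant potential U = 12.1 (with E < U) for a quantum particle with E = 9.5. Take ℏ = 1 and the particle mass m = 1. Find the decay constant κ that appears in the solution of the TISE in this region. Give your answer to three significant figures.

κ = 2.28

Since E < U the TISE in this region is ψ'' = κ²ψ with κ = √(2m(U − E))/ℏ.
κ = √(2 × 1 × 2.6) = 2.280.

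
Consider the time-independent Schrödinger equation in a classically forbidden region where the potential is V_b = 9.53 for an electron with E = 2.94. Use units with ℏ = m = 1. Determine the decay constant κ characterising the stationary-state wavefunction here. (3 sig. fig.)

κ = 3.63

Since E < V_b the TISE in this region is ψ'' = κ²ψ with κ = √(2m(V_b − E))/ℏ.
κ = √(2 × 1 × 6.59) = 3.630.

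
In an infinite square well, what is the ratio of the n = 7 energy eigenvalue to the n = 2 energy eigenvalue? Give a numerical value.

E_n = n²π²ℏ²/(2mL²) so the ratio is n₂²/n₁² = 49/4 = 12.25.

12.25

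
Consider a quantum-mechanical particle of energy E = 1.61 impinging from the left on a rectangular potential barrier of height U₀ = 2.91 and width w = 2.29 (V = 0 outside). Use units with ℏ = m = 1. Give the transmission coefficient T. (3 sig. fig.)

E < U₀: inside the barrier ψ ∝ e^{±κx} with κ = √(2m(U₀ − E))/ℏ = 1.612.
κw = 3.693, sinh(κw) = 20.06.
The exact tunnelling result is T⁻¹ = 1 + U₀² sinh²(κw) / [4E(U₀ − E)] = 408.0, so T = 0.00245.

T = 0.00245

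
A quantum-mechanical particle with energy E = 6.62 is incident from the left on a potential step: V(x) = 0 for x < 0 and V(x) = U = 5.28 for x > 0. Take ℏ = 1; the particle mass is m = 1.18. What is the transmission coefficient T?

T = 0.856

The wavenumbers are k₁ = √(2mE)/ℏ = 3.953 on the left and k₂ = √(2m(E − U))/ℏ = 1.778 on the right.
Continuity of ψ and ψ′ at the step yields the reflection amplitude r = (k₁ − k₂)/(k₁ + k₂) = 0.3794; thus R = |r|² = 0.1439, T = 0.8561.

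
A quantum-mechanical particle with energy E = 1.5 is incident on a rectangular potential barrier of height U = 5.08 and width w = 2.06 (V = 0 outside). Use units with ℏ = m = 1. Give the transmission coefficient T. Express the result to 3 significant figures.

T = 0.0000543

E < U: inside the barrier ψ ∝ e^{±κx} with κ = √(2m(U − E))/ℏ = 2.676.
κw = 5.512, sinh(κw) = 123.8.
Matching ψ, ψ′ at both faces gives T = [1 + U² sinh²(κw) / (4E(U − E))]⁻¹ = 1/18430 = 0.0000543.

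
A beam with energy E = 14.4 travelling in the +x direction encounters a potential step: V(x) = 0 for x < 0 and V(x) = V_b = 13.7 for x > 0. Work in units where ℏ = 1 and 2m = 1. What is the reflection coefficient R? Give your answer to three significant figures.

On each side the TISE gives plane waves with k = √(2m(E − V))/ℏ: k₁ = √(2·½·14.4) = 3.795, k₂ = √(2·½·0.7) = 0.8367.
Continuity of ψ and ψ′ at the step yields the reflection amplitude r = (k₁ − k₂)/(k₁ + k₂) = 0.6387; thus R = |r|² = 0.4079, T = 0.5921.

R = 0.408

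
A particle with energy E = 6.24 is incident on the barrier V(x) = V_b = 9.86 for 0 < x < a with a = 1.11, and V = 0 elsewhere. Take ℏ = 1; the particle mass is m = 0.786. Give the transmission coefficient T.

E < V_b: inside the barrier ψ ∝ e^{±κx} with κ = √(2m(V_b − E))/ℏ = 2.386.
κa = 2.648, sinh(κa) = 7.027.
Matching ψ, ψ′ at both faces gives T = [1 + V_b² sinh²(κa) / (4E(V_b − E))]⁻¹ = 1/54.13 = 0.0185.

T = 0.0185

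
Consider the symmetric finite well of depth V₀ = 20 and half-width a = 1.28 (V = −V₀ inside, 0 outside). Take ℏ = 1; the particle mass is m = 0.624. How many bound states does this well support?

Define the well-strength parameter z₀ = (a/ℏ)√(2mV₀) = 1.28 × √(2·0.624·20) = 6.395.
A new bound state (alternating even/odd) appears each time z₀ passes a multiple of π/2, so N = ⌊2z₀/π⌋ + 1 = ⌊4.071⌋ + 1 = 5.

N = 5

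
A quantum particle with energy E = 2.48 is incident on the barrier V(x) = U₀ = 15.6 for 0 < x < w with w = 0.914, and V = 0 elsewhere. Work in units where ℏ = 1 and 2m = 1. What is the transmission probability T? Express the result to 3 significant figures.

Since E < U₀ the interior solution is evanescent with decay constant κ = √(2m(U₀ − E))/ℏ = 3.622.
κw = 3.311, sinh(κw) = 13.68.
Matching ψ, ψ′ at both faces gives T = [1 + U₀² sinh²(κw) / (4E(U₀ − E))]⁻¹ = 1/351.1 = 0.00285.

T = 0.00285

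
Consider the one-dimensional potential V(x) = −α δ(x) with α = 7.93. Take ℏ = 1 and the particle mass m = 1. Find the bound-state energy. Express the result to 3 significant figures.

The bound state is ψ(x) = √κ e^{−κ|x|}. The derivative jump ψ'(0⁺) − ψ'(0⁻) = −(2mα/ℏ²)ψ(0) fixes κ = mα/ℏ² = 7.930.
Then E = −ℏ²κ²/(2m) = −mα²/(2ℏ²) = -31.44.

E = -31.4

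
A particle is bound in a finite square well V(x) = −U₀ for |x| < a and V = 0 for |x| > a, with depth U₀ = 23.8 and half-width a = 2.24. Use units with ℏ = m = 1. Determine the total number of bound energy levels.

The dimensionless depth is z₀ = a√(2mU₀)/ℏ = 2.24 × √(47.60) = 15.45.
A new bound state (alternating even/odd) appears each time z₀ passes a multiple of π/2, so N = ⌊2z₀/π⌋ + 1 = ⌊9.839⌋ + 1 = 10.

N = 10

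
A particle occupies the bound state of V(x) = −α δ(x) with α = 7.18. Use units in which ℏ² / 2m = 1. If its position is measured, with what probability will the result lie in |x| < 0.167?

The normalised bound state is ψ = √κ e^{−κ|x|} with κ = mα/ℏ² = 3.590.
P(|x| < d) = ∫_{−d}^{d} κ e^{−2κ|x|} dx = 1 − e^{−2κd} = 1 − e^{−1.199} = 0.6985.

P = 0.699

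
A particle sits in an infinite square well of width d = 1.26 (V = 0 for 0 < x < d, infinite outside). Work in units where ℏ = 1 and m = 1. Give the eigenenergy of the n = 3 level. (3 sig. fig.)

The infinite-well eigenfunctions ψ_n = √(2/d) sin(nπx/d) vanish at both walls, giving E_n = n²π²ℏ²/(2md²).
E_3 = 3² × π² / (2 × 1 × 1.26²) = 27.98.

E = 28.0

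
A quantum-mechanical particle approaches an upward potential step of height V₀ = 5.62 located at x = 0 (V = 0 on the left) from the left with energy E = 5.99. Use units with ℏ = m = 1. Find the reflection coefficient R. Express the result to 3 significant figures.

R = 0.362

The wavenumbers are k₁ = √(2mE)/ℏ = 3.461 on the left and k₂ = √(2m(E − V₀))/ℏ = 0.8602 on the right.
Matching ψ and ψ′ at x = 0 gives r = (k₁ − k₂)/(k₁ + k₂), so R = r² = 0.3623 and T = 1 − R = 0.6377.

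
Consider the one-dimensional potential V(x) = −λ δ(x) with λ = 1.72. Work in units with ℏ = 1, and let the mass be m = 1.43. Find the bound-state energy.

For x ≠ 0 the bound state is ψ ∝ e^{−κ|x|}; integrating the TISE across the delta gives the cusp condition 2κ = 2mλ/ℏ², so κ = 2.460.
Then E = −ℏ²κ²/(2m) = −mλ²/(2ℏ²) = -2.115.

E = -2.12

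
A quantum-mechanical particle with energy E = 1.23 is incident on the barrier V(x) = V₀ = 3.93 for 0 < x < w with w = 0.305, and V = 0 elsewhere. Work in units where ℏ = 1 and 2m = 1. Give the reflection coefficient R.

R = 0.241

Since E < V₀ the interior solution is evanescent with decay constant κ = √(2m(V₀ − E))/ℏ = 1.643.
κw = 0.5012, sinh(κw) = 0.5224.
The exact tunnelling result is T⁻¹ = 1 + V₀² sinh²(κw) / [4E(V₀ − E)] = 1.317, so T = 0.759.
R = 1 − T = 0.241.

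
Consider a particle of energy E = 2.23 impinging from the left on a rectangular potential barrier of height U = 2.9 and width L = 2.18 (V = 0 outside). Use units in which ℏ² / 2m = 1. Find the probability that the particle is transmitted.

T = 0.0782

Since E < U the interior solution is evanescent with decay constant κ = √(2m(U − E))/ℏ = 0.8185.
κL = 1.784, sinh(κL) = 2.894.
Matching ψ, ψ′ at both faces gives T = [1 + U² sinh²(κL) / (4E(U − E))]⁻¹ = 1/12.79 = 0.0782.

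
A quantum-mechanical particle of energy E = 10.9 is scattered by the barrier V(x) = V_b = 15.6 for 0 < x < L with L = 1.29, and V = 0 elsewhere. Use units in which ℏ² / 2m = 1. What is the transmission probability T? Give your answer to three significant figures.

Since E < V_b the interior solution is evanescent with decay constant κ = √(2m(V_b − E))/ℏ = 2.168.
κL = 2.797, sinh(κL) = 8.164.
The exact tunnelling result is T⁻¹ = 1 + V_b² sinh²(κL) / [4E(V_b − E)] = 80.16, so T = 0.0125.

T = 0.0125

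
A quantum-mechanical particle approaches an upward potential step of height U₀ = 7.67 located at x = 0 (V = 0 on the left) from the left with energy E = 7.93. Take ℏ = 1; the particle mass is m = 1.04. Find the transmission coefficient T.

T = 0.519

On each side the TISE gives plane waves with k = √(2m(E − V))/ℏ: k₁ = √(2·1.04·7.93) = 4.061, k₂ = √(2·1.04·0.26) = 0.7354.
Matching ψ and ψ′ at x = 0 gives r = (k₁ − k₂)/(k₁ + k₂), so R = r² = 0.4808 and T = 1 − R = 0.5192.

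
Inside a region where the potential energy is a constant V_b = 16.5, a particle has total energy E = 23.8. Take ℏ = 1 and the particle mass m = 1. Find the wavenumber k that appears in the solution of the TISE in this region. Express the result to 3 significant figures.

With E > V_b the solution is oscillatory, ψ ∝ e^{±ikx} with k = √(2m(E − V_b))/ℏ.
k = √(2 × 1 × 7.3) = 3.821.

k = 3.82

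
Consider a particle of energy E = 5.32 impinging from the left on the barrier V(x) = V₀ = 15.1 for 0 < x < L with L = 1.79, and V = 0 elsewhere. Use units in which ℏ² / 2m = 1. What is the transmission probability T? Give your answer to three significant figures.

E < V₀: inside the barrier ψ ∝ e^{±κx} with κ = √(2m(V₀ − E))/ℏ = 3.127.
κL = 5.598, sinh(κL) = 134.9.
Matching ψ, ψ′ at both faces gives T = [1 + V₀² sinh²(κL) / (4E(V₀ − E))]⁻¹ = 1/19950 = 0.0000501.

T = 0.0000501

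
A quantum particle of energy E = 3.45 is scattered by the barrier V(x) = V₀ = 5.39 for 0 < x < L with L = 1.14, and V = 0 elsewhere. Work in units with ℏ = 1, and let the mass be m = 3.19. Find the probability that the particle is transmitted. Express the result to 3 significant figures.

Since E < V₀ the interior solution is evanescent with decay constant κ = √(2m(V₀ − E))/ℏ = 3.518.
κL = 4.011, sinh(κL) = 27.58.
Matching ψ, ψ′ at both faces gives T = [1 + V₀² sinh²(κL) / (4E(V₀ − E))]⁻¹ = 1/826.6 = 0.00121.

T = 0.00121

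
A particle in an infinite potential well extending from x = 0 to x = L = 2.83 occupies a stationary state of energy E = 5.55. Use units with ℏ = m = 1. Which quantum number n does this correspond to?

n = 3

From E_n = n²π²ℏ²/(2mL²) invert to n = √(2mL²E)/(πℏ).
n = (2.83/π) × √(2 × 1 × 5.55) = 3.001 → n = 3.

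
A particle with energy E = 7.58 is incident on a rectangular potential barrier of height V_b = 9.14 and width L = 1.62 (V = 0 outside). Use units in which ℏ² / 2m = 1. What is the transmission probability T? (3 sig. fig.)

T = 0.0394

Since E < V_b the interior solution is evanescent with decay constant κ = √(2m(V_b − E))/ℏ = 1.249.
κL = 2.023, sinh(κL) = 3.716.
The exact tunnelling result is T⁻¹ = 1 + V_b² sinh²(κL) / [4E(V_b − E)] = 25.39, so T = 0.0394.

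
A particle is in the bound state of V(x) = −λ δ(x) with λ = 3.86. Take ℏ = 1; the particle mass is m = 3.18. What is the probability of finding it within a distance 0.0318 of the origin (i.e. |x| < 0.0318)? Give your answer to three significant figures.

The normalised bound state is ψ = √κ e^{−κ|x|} with κ = mλ/ℏ² = 12.27.
P(|x| < d) = ∫_{−d}^{d} κ e^{−2κ|x|} dx = 1 − e^{−2κd} = 1 − e^{−0.7807} = 0.5419.

P = 0.542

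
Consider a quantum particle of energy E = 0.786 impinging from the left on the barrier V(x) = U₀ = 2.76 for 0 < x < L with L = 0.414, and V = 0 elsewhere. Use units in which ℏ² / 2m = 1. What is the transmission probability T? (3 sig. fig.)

Since E < U₀ the interior solution is evanescent with decay constant κ = √(2m(U₀ − E))/ℏ = 1.405.
κL = 0.5817, sinh(κL) = 0.6150.
The exact tunnelling result is T⁻¹ = 1 + U₀² sinh²(κL) / [4E(U₀ − E)] = 1.464, so T = 0.683.

T = 0.683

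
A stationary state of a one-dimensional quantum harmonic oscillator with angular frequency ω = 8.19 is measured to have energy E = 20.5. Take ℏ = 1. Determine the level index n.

E_n = ℏω(n + ½) ⇒ n = E/(ℏω) − ½ = 20.5/8.19 − 0.5 = 2.003 → n = 2.

n = 2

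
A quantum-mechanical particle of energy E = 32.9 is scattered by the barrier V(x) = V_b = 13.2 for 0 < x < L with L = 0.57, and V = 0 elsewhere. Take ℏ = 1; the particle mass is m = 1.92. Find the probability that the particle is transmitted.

Above the barrier the interior wavenumber is k₂ = √(2m(E − V_b))/ℏ = 8.698, giving phase k₂L = 4.958.
Matching at both interfaces gives T⁻¹ = 1 + V_b² sin²(k₂L) / [4E(E − V_b)] = 1.063, hence T = 0.941.

T = 0.941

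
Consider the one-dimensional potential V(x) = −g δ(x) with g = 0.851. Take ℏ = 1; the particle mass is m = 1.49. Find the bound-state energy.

The bound state is ψ(x) = √κ e^{−κ|x|}. The derivative jump ψ'(0⁺) − ψ'(0⁻) = −(2mg/ℏ²)ψ(0) fixes κ = mg/ℏ² = 1.268.
Then E = −ℏ²κ²/(2m) = −mg²/(2ℏ²) = -0.5395.

E = -0.540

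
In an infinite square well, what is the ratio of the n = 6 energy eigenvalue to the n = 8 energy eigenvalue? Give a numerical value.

Since E_n ∝ n², the ratio is (6/8)² = 0.5625.

0.5625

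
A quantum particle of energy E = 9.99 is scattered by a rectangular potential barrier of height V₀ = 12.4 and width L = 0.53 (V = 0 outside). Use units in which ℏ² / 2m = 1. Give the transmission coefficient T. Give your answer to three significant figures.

E < V₀: inside the barrier ψ ∝ e^{±κx} with κ = √(2m(V₀ − E))/ℏ = 1.552.
κL = 0.8228, sinh(κL) = 0.9188.
The exact tunnelling result is T⁻¹ = 1 + V₀² sinh²(κL) / [4E(V₀ − E)] = 2.348, so T = 0.426.

T = 0.426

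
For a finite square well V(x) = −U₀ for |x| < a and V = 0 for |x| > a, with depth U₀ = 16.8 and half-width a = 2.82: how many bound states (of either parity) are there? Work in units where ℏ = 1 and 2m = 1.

N = 8

The dimensionless depth is z₀ = a√(2mU₀)/ℏ = 2.82 × √(16.80) = 11.56.
The even/odd transcendental equations gain one root per π/2 in z₀, giving N = 1 + ⌊2z₀/π⌋ = 1 + ⌊7.358⌋ = 8.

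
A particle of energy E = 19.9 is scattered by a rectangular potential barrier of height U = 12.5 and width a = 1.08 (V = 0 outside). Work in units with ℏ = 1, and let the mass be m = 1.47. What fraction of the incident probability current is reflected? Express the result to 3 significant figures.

R = 0.192

E > U: inside the barrier k₂ = √(2m(E − U))/ℏ = 4.664, k₂a = 5.037.
Matching at both interfaces gives T⁻¹ = 1 + U² sin²(k₂a) / [4E(E − U)] = 1.238, hence T = 0.808.
R = 1 − T = 0.192.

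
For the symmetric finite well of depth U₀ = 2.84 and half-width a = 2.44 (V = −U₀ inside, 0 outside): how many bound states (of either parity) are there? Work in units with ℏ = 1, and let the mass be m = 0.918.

Define the well-strength parameter z₀ = (a/ℏ)√(2mU₀) = 2.44 × √(2·0.918·2.84) = 5.572.
A new bound state (alternating even/odd) appears each time z₀ passes a multiple of π/2, so N = ⌊2z₀/π⌋ + 1 = ⌊3.547⌋ + 1 = 4.

N = 4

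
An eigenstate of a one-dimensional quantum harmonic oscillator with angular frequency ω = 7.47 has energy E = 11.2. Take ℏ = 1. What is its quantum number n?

n = 1

Invert E_n = (n + ½)ℏω: n = E/ℏω − ½ = 0.999, so n = 1.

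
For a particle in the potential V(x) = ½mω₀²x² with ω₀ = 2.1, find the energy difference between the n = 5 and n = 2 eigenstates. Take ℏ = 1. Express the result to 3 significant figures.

ΔE = 6.30

E_n = ℏω₀(n + ½), so ΔE = (5 − 2) ℏω₀ = 3 × 2.1 = 6.300.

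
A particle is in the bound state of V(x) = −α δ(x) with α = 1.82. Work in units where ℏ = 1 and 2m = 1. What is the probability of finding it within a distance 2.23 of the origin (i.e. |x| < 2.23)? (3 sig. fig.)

The normalised bound state is ψ = √κ e^{−κ|x|} with κ = mα/ℏ² = 0.9100.
P(|x| < d) = ∫_{−d}^{d} κ e^{−2κ|x|} dx = 1 − e^{−2κd} = 1 − e^{−4.059} = 0.9827.

P = 0.983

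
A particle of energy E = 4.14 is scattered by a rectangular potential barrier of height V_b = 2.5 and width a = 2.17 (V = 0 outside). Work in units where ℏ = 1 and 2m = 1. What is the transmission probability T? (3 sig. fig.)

T = 0.972

Above the barrier the interior wavenumber is k₂ = √(2m(E − V_b))/ℏ = 1.281, giving phase k₂a = 2.779.
Matching at both interfaces gives T⁻¹ = 1 + V_b² sin²(k₂a) / [4E(E − V_b)] = 1.029, hence T = 0.972.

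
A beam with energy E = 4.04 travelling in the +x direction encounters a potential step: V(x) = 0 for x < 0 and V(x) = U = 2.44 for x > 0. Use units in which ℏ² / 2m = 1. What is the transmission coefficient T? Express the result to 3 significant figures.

The wavenumbers are k₁ = √(2mE)/ℏ = 2.010 on the left and k₂ = √(2m(E − U))/ℏ = 1.265 on the right.
Matching ψ and ψ′ at x = 0 gives r = (k₁ − k₂)/(k₁ + k₂), so R = r² = 0.05176 and T = 1 − R = 0.9482.

T = 0.948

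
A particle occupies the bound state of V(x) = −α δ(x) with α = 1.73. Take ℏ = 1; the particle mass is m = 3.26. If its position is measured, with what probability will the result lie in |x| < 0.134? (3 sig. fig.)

P = 0.779

The normalised bound state is ψ = √κ e^{−κ|x|} with κ = mα/ℏ² = 5.640.
P(|x| < d) = ∫_{−d}^{d} κ e^{−2κ|x|} dx = 1 − e^{−2κd} = 1 − e^{−1.511} = 0.7794.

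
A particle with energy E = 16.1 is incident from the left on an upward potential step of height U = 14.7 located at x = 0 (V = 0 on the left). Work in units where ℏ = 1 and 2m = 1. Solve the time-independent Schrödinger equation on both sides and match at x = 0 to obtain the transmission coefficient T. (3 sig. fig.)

T = 0.703

The wavenumbers are k₁ = √(2mE)/ℏ = 4.012 on the left and k₂ = √(2m(E − U))/ℏ = 1.183 on the right.
Continuity of ψ and ψ′ at the step yields the reflection amplitude r = (k₁ − k₂)/(k₁ + k₂) = 0.5445; thus R = |r|² = 0.2965, T = 0.7035.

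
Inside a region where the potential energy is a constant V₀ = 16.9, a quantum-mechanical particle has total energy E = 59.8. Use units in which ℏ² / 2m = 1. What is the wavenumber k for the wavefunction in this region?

k = 6.55

With E > V₀ the solution is oscillatory, ψ ∝ e^{±ikx} with k = √(2m(E − V₀))/ℏ.
k = √(2 × 0.5 × 42.9) = 6.550.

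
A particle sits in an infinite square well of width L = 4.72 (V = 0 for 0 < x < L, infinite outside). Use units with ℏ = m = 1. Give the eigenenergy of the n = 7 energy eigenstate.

The infinite-well eigenfunctions ψ_n = √(2/L) sin(nπx/L) vanish at both walls, giving E_n = n²π²ℏ²/(2mL²).
E_7 = 7² × π² / (2 × 1 × 4.72²) = 10.85.

E = 10.9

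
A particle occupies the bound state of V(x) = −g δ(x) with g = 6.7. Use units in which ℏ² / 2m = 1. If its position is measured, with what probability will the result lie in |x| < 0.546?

P = 0.974

The normalised bound state is ψ = √κ e^{−κ|x|} with κ = mg/ℏ² = 3.350.
P(|x| < d) = ∫_{−d}^{d} κ e^{−2κ|x|} dx = 1 − e^{−2κd} = 1 − e^{−3.658} = 0.9742.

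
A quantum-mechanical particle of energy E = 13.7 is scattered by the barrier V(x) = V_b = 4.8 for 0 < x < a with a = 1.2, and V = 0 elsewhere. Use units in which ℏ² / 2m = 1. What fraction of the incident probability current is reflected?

E > V_b: inside the barrier k₂ = √(2m(E − V_b))/ℏ = 2.983, k₂a = 3.580.
Matching at both interfaces gives T⁻¹ = 1 + V_b² sin²(k₂a) / [4E(E − V_b)] = 1.009, hence T = 0.992.
R = 1 − T = 0.00844.

R = 0.00844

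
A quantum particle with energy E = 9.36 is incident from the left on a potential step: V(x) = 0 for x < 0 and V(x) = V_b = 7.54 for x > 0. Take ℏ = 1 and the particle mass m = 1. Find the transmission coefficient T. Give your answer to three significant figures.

The wavenumbers are k₁ = √(2mE)/ℏ = 4.327 on the left and k₂ = √(2m(E − V_b))/ℏ = 1.908 on the right.
Matching ψ and ψ′ at x = 0 gives r = (k₁ − k₂)/(k₁ + k₂), so R = r² = 0.1505 and T = 1 − R = 0.8495.

T = 0.849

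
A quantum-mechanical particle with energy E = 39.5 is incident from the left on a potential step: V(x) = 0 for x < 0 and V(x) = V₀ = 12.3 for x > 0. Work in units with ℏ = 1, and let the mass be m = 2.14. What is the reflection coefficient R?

R = 0.00865

On each side the TISE gives plane waves with k = √(2m(E − V))/ℏ: k₁ = √(2·2.14·39.5) = 13.00, k₂ = √(2·2.14·27.2) = 10.79.
Matching ψ and ψ′ at x = 0 gives r = (k₁ − k₂)/(k₁ + k₂), so R = r² = 0.008649 and T = 1 − R = 0.9914.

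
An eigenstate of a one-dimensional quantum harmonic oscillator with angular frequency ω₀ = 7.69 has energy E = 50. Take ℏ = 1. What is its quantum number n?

Invert E_n = (n + ½)ℏω₀: n = E/ℏω₀ − ½ = 6.002, so n = 6.

n = 6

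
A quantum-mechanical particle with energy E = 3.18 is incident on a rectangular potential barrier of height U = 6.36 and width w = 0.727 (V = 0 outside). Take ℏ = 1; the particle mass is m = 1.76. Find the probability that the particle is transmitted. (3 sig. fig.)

Since E < U the interior solution is evanescent with decay constant κ = √(2m(U − E))/ℏ = 3.346.
κw = 2.432, sinh(κw) = 5.649.
Matching ψ, ψ′ at both faces gives T = [1 + U² sinh²(κw) / (4E(U − E))]⁻¹ = 1/32.91 = 0.0304.

T = 0.0304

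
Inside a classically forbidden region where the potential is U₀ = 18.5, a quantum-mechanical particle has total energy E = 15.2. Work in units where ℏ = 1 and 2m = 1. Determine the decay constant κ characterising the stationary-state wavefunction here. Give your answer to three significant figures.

κ = 1.82

Since E < U₀ the TISE in this region is ψ'' = κ²ψ with κ = √(2m(U₀ − E))/ℏ.
κ = √(2 × 0.5 × 3.3) = 1.817.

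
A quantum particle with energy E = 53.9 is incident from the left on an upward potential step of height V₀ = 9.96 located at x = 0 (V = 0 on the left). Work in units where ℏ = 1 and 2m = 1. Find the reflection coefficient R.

R = 0.00260

On each side the TISE gives plane waves with k = √(2m(E − V))/ℏ: k₁ = √(2·½·53.9) = 7.342, k₂ = √(2·½·43.94) = 6.629.
Matching ψ and ψ′ at x = 0 gives r = (k₁ − k₂)/(k₁ + k₂), so R = r² = 0.002604 and T = 1 − R = 0.9974.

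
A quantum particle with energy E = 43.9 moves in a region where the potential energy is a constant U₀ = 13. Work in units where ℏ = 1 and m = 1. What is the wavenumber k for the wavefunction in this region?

k = 7.86

With E > U₀ the solution is oscillatory, ψ ∝ e^{±ikx} with k = √(2m(E − U₀))/ℏ.
k = √(2 × 1 × 30.9) = 7.861.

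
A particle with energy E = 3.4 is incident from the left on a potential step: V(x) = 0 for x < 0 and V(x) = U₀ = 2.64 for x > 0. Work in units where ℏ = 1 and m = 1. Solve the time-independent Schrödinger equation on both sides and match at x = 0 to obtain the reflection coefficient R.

R = 0.128

The wavenumbers are k₁ = √(2mE)/ℏ = 2.608 on the left and k₂ = √(2m(E − U₀))/ℏ = 1.233 on the right.
Matching ψ and ψ′ at x = 0 gives r = (k₁ − k₂)/(k₁ + k₂), so R = r² = 0.1281 and T = 1 − R = 0.8719.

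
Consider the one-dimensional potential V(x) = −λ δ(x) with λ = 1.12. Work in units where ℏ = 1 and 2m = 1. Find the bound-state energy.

The bound state is ψ(x) = √κ e^{−κ|x|}. The derivative jump ψ'(0⁺) − ψ'(0⁻) = −(2mλ/ℏ²)ψ(0) fixes κ = mλ/ℏ² = 0.5600.
Then E = −ℏ²κ²/(2m) = −mλ²/(2ℏ²) = -0.3136.

E = -0.314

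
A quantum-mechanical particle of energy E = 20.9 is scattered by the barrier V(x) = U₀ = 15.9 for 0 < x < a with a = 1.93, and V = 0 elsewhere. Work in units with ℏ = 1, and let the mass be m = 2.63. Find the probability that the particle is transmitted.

Above the barrier the interior wavenumber is k₂ = √(2m(E − U₀))/ℏ = 5.128, giving phase k₂a = 9.898.
T = [1 + U₀² sin²(k₂a) / (4E(E − U₀))]⁻¹ = 1/1.125 = 0.889.

T = 0.889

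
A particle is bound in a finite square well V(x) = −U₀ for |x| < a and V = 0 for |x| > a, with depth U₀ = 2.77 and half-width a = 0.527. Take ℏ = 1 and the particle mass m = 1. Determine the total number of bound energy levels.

N = 1

The dimensionless depth is z₀ = a√(2mU₀)/ℏ = 0.527 × √(5.540) = 1.240.
The even/odd transcendental equations gain one root per π/2 in z₀, giving N = 1 + ⌊2z₀/π⌋ = 1 + ⌊0.7897⌋ = 1.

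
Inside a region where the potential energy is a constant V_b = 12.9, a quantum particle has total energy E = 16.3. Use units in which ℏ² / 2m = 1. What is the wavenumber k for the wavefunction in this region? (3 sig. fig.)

k = 1.84

With E > V_b the solution is oscillatory, ψ ∝ e^{±ikx} with k = √(2m(E − V_b))/ℏ.
k = √(2 × 0.5 × 3.4) = 1.844.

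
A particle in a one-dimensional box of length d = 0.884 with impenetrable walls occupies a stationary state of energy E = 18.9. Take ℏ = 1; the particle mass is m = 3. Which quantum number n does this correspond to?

For an infinite well E_n = n²π²ℏ²/(2md²), so n = (d/πℏ)√(2mE).
n = (0.884/π) × √(2 × 3 × 18.9) = 2.996 → n = 3.

n = 3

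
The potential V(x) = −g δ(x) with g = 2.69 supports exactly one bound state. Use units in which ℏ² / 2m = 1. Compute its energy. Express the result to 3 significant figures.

For x ≠ 0 the bound state is ψ ∝ e^{−κ|x|}; integrating the TISE across the delta gives the cusp condition 2κ = 2mg/ℏ², so κ = 1.345.
Then E = −ℏ²κ²/(2m) = −mg²/(2ℏ²) = -1.809.

E = -1.81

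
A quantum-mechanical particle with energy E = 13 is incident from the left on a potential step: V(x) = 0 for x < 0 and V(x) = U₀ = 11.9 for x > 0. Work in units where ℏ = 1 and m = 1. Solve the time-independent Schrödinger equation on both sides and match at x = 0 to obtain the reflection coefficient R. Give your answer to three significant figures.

On each side the TISE gives plane waves with k = √(2m(E − V))/ℏ: k₁ = √(2·1·13) = 5.099, k₂ = √(2·1·1.1) = 1.483.
Continuity of ψ and ψ′ at the step yields the reflection amplitude r = (k₁ − k₂)/(k₁ + k₂) = 0.5493; thus R = |r|² = 0.3018, T = 0.6982.

R = 0.302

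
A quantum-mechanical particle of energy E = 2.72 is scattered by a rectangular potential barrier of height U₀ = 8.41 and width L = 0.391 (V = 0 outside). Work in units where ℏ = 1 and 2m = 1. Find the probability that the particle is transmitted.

Since E < U₀ the interior solution is evanescent with decay constant κ = √(2m(U₀ − E))/ℏ = 2.385.
κL = 0.9327, sinh(κL) = 1.074.
The exact tunnelling result is T⁻¹ = 1 + U₀² sinh²(κL) / [4E(U₀ − E)] = 2.318, so T = 0.431.

T = 0.431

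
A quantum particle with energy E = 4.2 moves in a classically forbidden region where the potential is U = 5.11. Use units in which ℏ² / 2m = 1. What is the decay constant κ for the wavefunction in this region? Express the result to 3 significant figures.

κ = 0.954

Since E < U the TISE in this region is ψ'' = κ²ψ with κ = √(2m(U − E))/ℏ.
κ = √(2 × 0.5 × 0.91) = 0.9539.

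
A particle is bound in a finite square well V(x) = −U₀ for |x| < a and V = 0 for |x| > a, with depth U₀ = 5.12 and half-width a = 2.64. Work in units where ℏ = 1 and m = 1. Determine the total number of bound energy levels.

N = 6

Define the well-strength parameter z₀ = (a/ℏ)√(2mU₀) = 2.64 × √(2·1·5.12) = 8.448.
A new bound state (alternating even/odd) appears each time z₀ passes a multiple of π/2, so N = ⌊2z₀/π⌋ + 1 = ⌊5.378⌋ + 1 = 6.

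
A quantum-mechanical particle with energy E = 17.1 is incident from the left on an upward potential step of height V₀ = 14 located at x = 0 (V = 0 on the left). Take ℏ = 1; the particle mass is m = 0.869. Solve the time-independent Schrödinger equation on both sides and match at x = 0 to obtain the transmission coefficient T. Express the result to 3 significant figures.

T = 0.838

On each side the TISE gives plane waves with k = √(2m(E − V))/ℏ: k₁ = √(2·0.869·17.1) = 5.452, k₂ = √(2·0.869·3.1) = 2.321.
Continuity of ψ and ψ′ at the step yields the reflection amplitude r = (k₁ − k₂)/(k₁ + k₂) = 0.4027; thus R = |r|² = 0.1622, T = 0.8378.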